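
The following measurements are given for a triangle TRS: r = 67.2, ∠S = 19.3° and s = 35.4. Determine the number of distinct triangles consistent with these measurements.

r·sin S = 67.2·sin(19.3°) ≈ 22.21.
Since r sin S < s < r (22.21 < 35.4 < 67.2), two triangles exist.

2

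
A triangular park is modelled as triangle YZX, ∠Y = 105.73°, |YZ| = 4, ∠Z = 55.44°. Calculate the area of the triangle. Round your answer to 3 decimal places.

19.648

The third angle is ∠X = 180° − ∠Y − ∠Z = 18.83°.
Law of sines: |ZX| = |YZ|·sin Y/sin X ≈ 11.929.
Law of sines: |XY| = |YZ|·sin Z/sin X ≈ 10.206.
Area = ½·|YZ|·|ZX|·sin Z ≈ 19.648.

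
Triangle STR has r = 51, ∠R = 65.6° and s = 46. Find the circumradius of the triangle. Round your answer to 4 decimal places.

Law of sines: sin S = s·sin R/r ≈ 0.82140.
Since r ≥ s, only the acute value applies: ∠S ≈ 55.23°.
Then ∠T = 180° − ∠R − ∠S ≈ 59.17°.
Law of sines gives t = r·sin T/sin R ≈ 48.091.
Circumradius = r/(2 sin R) ≈ 28.001.

28.0009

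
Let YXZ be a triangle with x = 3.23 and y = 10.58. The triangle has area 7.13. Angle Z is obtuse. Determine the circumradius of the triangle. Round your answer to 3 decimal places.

From area = ½·y·x·sin Z, we get sin Z = 2·area/(y·x) ≈ 0.41728.
Taking the obtuse solution, ∠Z ≈ 155.34°.
Law of cosines then gives z ≈ 13.582.
Circumradius = z/(2 sin Z) ≈ 16.275.

R ≈ 16.275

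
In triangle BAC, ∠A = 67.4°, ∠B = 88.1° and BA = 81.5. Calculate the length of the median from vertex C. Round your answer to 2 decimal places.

The third angle is ∠C = 180° − ∠B − ∠A = 24.50°.
Law of sines: AC = BA·sin B/sin C ≈ 196.42.
Law of sines: CB = BA·sin A/sin C ≈ 181.44.
Median from C: ½√(2·AC² + 2·CB² − BA²) ≈ 184.64.

m_C ≈ 184.64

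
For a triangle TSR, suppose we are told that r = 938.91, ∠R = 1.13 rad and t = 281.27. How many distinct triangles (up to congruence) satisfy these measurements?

t·sin R = 281.27·sin(1.13 rad) ≈ 254.4.
Since r ≥ t, exactly one triangle exists.

1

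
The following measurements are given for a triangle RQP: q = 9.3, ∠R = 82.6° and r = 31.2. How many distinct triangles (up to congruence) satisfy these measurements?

1

q·sin R = 9.3·sin(82.6°) ≈ 9.223.
Since r ≥ q, exactly one triangle exists.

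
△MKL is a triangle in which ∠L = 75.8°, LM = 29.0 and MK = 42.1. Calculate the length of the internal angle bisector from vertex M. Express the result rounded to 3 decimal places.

Law of sines: sin K = LM·sin L/MK ≈ 0.66779.
Since MK ≥ LM, only the acute value applies: ∠K ≈ 41.90°.
Then ∠M = 180° − ∠L − ∠K ≈ 62.30°.
Law of sines gives KL = MK·sin M/sin L ≈ 38.451.
The bisector from M has length 2·LM·MK·cos(∠M/2)/(LM+MK) ≈ 29.391.

t_M ≈ 29.391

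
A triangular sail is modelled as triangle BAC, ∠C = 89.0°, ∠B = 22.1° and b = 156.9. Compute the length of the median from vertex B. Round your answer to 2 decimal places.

395.56

The third angle is ∠A = 180° − ∠C − ∠B = 68.90°.
Law of sines: a = b·sin A/sin B ≈ 389.08.
Law of sines: c = b·sin C/sin B ≈ 416.97.
Median from B: ½√(2·a² + 2·c² − b²) ≈ 395.56.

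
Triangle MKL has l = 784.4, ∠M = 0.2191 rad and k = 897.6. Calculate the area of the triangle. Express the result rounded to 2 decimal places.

Area = ½·k·l·sin M ≈ 76516.

76516.05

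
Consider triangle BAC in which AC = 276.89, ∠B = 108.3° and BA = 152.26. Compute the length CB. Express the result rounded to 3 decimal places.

Law of sines: sin C = BA·sin B/AC ≈ 0.52208.
Since AC ≥ BA, only the acute value applies: ∠C ≈ 31.47°.
Then ∠A = 180° − ∠B − ∠C ≈ 40.23°.
Law of sines gives CB = AC·sin A/sin B ≈ 188.35.

188.350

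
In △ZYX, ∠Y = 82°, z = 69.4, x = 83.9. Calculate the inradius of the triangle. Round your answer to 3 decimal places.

r ≈ 22.659

By the law of cosines, y² = x² + z² − 2·x·z·cos Y = 10235, so y ≈ 101.17.
Area = ½·x·z·sin Y ≈ 2883.
Semiperimeter s = (69.4+101.17+83.9)/2 = 127.23.
Inradius = area/s = 2883/127.23 ≈ 22.659.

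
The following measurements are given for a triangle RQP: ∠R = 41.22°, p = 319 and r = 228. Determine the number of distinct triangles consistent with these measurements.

p·sin R = 319·sin(41.22°) ≈ 210.2.
Since p sin R < r < p (210.2 < 228 < 319), two triangles exist.

2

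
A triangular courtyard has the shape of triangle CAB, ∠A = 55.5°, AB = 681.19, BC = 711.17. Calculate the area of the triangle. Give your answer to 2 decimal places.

Law of sines: sin C = AB·sin A/BC ≈ 0.78938.
Since BC ≥ AB, only the acute value applies: ∠C ≈ 52.13°.
Then ∠B = 180° − ∠A − ∠C ≈ 72.37°.
Law of sines gives CA = BC·sin B/sin A ≈ 822.42.
Area = ½·BC·AB·sin B ≈ 2.3085e+05.

area ≈ 230846.90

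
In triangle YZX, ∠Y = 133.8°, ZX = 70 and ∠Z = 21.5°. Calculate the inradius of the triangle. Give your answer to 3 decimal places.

The third angle is ∠X = 180° − ∠Y − ∠Z = 24.70°.
Law of sines: XY = ZX·sin Z/sin Y ≈ 35.545.
Law of sines: YZ = ZX·sin X/sin Y ≈ 40.527.
Area = ½·ZX·XY·sin X ≈ 519.86.
Semiperimeter s = (70+35.545+40.527)/2 = 73.036.
Inradius = area/s = 519.86/73.036 ≈ 7.1179.

r ≈ 7.118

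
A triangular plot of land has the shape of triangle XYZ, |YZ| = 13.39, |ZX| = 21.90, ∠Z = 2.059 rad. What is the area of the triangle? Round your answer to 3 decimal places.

area ≈ 129.492

Area = ½·|YZ|·|ZX|·sin Z ≈ 129.49.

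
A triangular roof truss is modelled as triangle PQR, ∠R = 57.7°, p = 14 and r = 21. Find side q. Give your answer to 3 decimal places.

Law of sines: sin P = p·sin R/r ≈ 0.56351.
Since r ≥ p, only the acute value applies: ∠P ≈ 34.30°.
Then ∠Q = 180° − ∠R − ∠P ≈ 88.00°.
Law of sines gives q = r·sin Q/sin R ≈ 24.829.

24.829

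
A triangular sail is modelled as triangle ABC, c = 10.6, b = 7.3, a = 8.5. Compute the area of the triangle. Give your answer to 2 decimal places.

area ≈ 30.85

Semiperimeter s = (8.5 + 7.3 + 10.6)/2 = 13.2.
Heron's formula: area = √(13.2·4.7·5.9·2.6) ≈ 30.85.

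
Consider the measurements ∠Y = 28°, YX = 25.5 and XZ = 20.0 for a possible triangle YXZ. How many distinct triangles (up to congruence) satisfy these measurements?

2

YX·sin Y = 25.5·sin(28°) ≈ 11.97.
Since YX sin Y < XZ < YX (11.97 < 20.0 < 25.5), two triangles exist.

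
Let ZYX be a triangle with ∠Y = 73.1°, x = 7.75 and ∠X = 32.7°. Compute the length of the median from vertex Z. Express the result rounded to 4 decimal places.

The third angle is ∠Z = 180° − ∠Y − ∠X = 74.20°.
Law of sines: z = x·sin Z/sin X ≈ 13.803.
Law of sines: y = x·sin Y/sin X ≈ 13.726.
Median from Z: ½√(2·y² + 2·x² − z²) ≈ 8.752.

8.7520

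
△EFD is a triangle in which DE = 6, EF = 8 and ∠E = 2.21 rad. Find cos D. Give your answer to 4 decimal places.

By the law of cosines, FD² = DE² + EF² − 2·DE·EF·cos E = 157.27, so FD ≈ 12.541.
Law of cosines again: cos D = (FD² + DE² − EF²)/(2·FD·DE) ≈ 0.85900, so ∠D ≈ 0.537 rad.

0.8590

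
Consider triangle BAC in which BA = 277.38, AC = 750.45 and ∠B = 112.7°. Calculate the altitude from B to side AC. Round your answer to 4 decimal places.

h_B ≈ 204.0573

Law of sines: sin C = BA·sin B/AC ≈ 0.34099.
Since AC ≥ BA, only the acute value applies: ∠C ≈ 19.94°.
Then ∠A = 180° − ∠B − ∠C ≈ 47.36°.
Law of sines gives CB = AC·sin A/sin B ≈ 598.43.
Area = ½·AC·BA·sin A ≈ 76567.
The altitude from B has length 2·area/AC ≈ 204.06.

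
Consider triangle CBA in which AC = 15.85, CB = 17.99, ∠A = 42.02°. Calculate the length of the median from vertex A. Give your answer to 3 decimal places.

19.765

Law of sines: sin B = AC·sin A/CB ≈ 0.58976.
Since CB ≥ AC, only the acute value applies: ∠B ≈ 36.14°.
Then ∠C = 180° − ∠A − ∠B ≈ 101.84°.
Law of sines gives BA = CB·sin C/sin A ≈ 26.303.
Median from A: ½√(2·BA² + 2·AC² − CB²) ≈ 19.765.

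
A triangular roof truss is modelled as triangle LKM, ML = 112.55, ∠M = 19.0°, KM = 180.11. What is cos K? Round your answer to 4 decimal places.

cos K ≈ 0.8954

By the law of cosines, LK² = KM² + ML² − 2·KM·ML·cos M = 6773.2, so LK ≈ 82.299.
Law of cosines again: cos K = (LK² + KM² − ML²)/(2·LK·KM) ≈ 0.89541, so ∠K ≈ 26.44°.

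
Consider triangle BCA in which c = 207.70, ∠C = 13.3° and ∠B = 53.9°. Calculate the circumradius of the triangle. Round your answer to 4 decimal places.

451.4241

The third angle is ∠A = 180° − ∠B − ∠C = 112.80°.
Law of sines: b = c·sin B/sin C ≈ 729.49.
Law of sines: a = c·sin A/sin C ≈ 832.3.
Circumradius = c/(2 sin C) ≈ 451.42.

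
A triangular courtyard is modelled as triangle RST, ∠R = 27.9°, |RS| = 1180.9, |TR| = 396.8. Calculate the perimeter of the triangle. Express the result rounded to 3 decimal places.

By the law of cosines, |ST|² = |TR|² + |RS|² − 2·|TR|·|RS|·cos R = 7.2374e+05, so |ST| ≈ 850.73.
Semiperimeter s = (850.73+396.8+1180.9)/2 = 1214.2.
Perimeter = 850.73 + 396.8 + 1180.9 = 2428.4.

perimeter ≈ 2428.431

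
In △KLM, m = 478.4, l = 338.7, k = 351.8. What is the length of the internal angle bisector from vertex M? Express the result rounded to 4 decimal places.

By the law of cosines, cos M = (k² + l² − m²) / (2·k·l) ≈ 0.04034, so ∠M ≈ 87.69°.
The bisector from M has length 2·k·l·cos(∠M/2)/(k+l) ≈ 248.91.

t_M ≈ 248.9149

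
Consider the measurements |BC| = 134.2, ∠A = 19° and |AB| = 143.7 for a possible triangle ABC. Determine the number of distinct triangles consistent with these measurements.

|AB|·sin A = 143.7·sin(19°) ≈ 46.78.
Since |AB| sin A < |BC| < |AB| (46.78 < 134.2 < 143.7), two triangles exist.

2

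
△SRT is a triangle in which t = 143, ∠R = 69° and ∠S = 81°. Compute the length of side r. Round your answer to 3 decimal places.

267.004

The third angle is ∠T = 180° − ∠S − ∠R = 30.00°.
Law of sines: r = t·sin R/sin T ≈ 267.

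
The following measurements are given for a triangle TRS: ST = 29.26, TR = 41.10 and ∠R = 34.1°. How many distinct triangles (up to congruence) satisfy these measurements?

2

TR·sin R = 41.10·sin(34.1°) ≈ 23.04.
Since TR sin R < ST < TR (23.04 < 29.26 < 41.10), two triangles exist.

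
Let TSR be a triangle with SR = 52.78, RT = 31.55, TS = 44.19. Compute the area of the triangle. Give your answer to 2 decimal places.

Semiperimeter s = (52.78 + 31.55 + 44.19)/2 = 64.26.
Heron's formula: area = √(64.26·11.48·32.71·20.07) ≈ 695.91.

695.91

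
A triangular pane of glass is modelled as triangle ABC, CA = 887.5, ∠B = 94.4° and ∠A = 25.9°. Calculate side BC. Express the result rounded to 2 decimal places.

The third angle is ∠C = 180° − ∠A − ∠B = 59.70°.
Law of sines: BC = CA·sin A/sin B ≈ 388.81.

388.81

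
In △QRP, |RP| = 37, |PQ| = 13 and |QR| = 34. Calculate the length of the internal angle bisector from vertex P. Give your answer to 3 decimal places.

By the law of cosines, cos P = (|RP|² + |PQ|² − |QR|²) / (2·|RP|·|PQ|) ≈ 0.39709, so ∠P ≈ 1.162 rad.
The bisector from P has length 2·|RP|·|PQ|·cos(∠P/2)/(|RP|+|PQ|) ≈ 16.081.

t_P ≈ 16.081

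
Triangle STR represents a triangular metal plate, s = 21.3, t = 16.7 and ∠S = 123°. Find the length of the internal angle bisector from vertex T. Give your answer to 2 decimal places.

Law of sines: sin T = t·sin S/s ≈ 0.65755.
Since s ≥ t, only the acute value applies: ∠T ≈ 41.11°.
Then ∠R = 180° − ∠S − ∠T ≈ 15.89°.
Law of sines gives r = s·sin R/sin S ≈ 6.9522.
The bisector from T has length 2·r·s·cos(∠T/2)/(r+s) ≈ 9.8154.

9.82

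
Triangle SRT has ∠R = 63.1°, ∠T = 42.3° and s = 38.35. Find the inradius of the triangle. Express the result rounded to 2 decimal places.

9.10

The third angle is ∠S = 180° − ∠R − ∠T = 74.60°.
Law of sines: r = s·sin R/sin S ≈ 35.474.
Law of sines: t = s·sin T/sin S ≈ 26.771.
Area = ½·s·r·sin T ≈ 457.79.
Semiperimeter p = (38.35+35.474+26.771)/2 = 50.298.
Inradius = area/p = 457.79/50.298 ≈ 9.1017.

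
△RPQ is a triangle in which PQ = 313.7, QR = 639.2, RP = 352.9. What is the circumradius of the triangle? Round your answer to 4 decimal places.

586.3687

By the law of cosines, cos R = (QR² + RP² − PQ²) / (2·QR·RP) ≈ 0.96356, so ∠R ≈ 15.52°.
Circumradius = PQ/(2 sin R) ≈ 586.37.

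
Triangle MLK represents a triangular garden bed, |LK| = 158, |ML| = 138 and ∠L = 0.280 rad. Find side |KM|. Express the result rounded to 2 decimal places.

45.81

By the law of cosines, |KM|² = |ML|² + |LK|² − 2·|ML|·|LK|·cos L = 2098.3, so |KM| ≈ 45.807.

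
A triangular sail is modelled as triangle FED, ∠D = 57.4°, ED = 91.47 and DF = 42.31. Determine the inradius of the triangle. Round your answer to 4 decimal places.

r ≈ 15.4407

By the law of cosines, FE² = ED² + DF² − 2·ED·DF·cos D = 5986.7, so FE ≈ 77.374.
Area = ½·ED·DF·sin D ≈ 1630.2.
Semiperimeter s = (91.47+42.31+77.374)/2 = 105.58.
Inradius = area/s = 1630.2/105.58 ≈ 15.441.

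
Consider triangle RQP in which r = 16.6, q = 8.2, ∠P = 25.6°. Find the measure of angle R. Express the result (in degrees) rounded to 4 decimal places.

133.3477

By the law of cosines, p² = r² + q² − 2·r·q·cos P = 97.285, so p ≈ 9.8633.
Law of cosines again: cos R = (q² + p² − r²)/(2·q·p) ≈ -0.68642, so ∠R ≈ 133.35°.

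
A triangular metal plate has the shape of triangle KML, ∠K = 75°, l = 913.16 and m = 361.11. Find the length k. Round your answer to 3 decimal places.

890.825

By the law of cosines, k² = m² + l² − 2·m·l·cos K = 7.9357e+05, so k ≈ 890.83.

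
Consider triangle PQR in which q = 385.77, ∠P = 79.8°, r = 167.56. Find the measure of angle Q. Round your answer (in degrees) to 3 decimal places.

By the law of cosines, p² = q² + r² − 2·q·r·cos P = 1.54e+05, so p ≈ 392.43.
Law of cosines again: cos Q = (r² + p² − q²)/(2·r·p) ≈ 0.25290, so ∠Q ≈ 75.35°.

∠Q ≈ 75.351°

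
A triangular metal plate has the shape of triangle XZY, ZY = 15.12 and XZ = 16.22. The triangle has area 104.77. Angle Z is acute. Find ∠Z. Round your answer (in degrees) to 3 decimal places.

58.694

From area = ½·XZ·ZY·sin Z, we get sin Z = 2·area/(XZ·ZY) ≈ 0.85441.
Taking the acute solution, ∠Z ≈ 58.69°.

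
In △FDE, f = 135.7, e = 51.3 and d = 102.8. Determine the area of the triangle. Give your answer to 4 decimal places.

Semiperimeter s = (135.7 + 102.8 + 51.3)/2 = 144.9.
Heron's formula: area = √(144.9·9.2·42.1·93.6) ≈ 2292.

2291.9602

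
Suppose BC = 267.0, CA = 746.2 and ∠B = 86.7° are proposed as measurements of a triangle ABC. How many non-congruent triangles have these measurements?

1

BC·sin B = 267.0·sin(86.7°) ≈ 266.6.
Since CA ≥ BC, exactly one triangle exists.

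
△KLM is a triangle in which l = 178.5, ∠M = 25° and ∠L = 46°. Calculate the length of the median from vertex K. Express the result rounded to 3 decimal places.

The third angle is ∠K = 180° − ∠L − ∠M = 109.00°.
Law of sines: k = l·sin K/sin L ≈ 234.62.
Law of sines: m = l·sin M/sin L ≈ 104.87.
Median from K: ½√(2·l² + 2·m² − k²) ≈ 87.566.

m_K ≈ 87.566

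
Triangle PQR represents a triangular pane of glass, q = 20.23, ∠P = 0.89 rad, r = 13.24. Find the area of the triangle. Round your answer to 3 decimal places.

Area = ½·q·r·sin P ≈ 104.07.

104.067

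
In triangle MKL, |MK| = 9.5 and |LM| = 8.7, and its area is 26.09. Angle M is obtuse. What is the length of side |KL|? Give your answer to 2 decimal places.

17.15

From area = ½·|LM|·|MK|·sin M, we get sin M = 2·area/(|LM|·|MK|) ≈ 0.63134.
Taking the obtuse solution, ∠M ≈ 140.85°.
Law of cosines then gives |KL| ≈ 17.15.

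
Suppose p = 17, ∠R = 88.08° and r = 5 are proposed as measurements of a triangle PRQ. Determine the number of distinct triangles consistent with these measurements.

0

p·sin R = 17·sin(88.08°) ≈ 16.99.
Since r = 5 < 16.99 = p sin R, no triangle exists.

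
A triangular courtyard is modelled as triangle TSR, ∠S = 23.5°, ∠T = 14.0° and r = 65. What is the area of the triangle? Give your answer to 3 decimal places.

334.753

The third angle is ∠R = 180° − ∠T − ∠S = 142.50°.
Law of sines: t = r·sin T/sin R ≈ 25.831.
Law of sines: s = r·sin S/sin R ≈ 42.576.
Area = ½·r·t·sin S ≈ 334.75.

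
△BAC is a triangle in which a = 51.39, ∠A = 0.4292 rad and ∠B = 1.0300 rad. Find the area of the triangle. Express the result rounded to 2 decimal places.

area ≈ 2703.38

The third angle is ∠C = π − ∠B − ∠A = 1.6824 rad.
Law of sines: b = a·sin B/sin A ≈ 105.87.
Law of sines: c = a·sin C/sin A ≈ 122.72.
Area = ½·a·b·sin C ≈ 2703.4.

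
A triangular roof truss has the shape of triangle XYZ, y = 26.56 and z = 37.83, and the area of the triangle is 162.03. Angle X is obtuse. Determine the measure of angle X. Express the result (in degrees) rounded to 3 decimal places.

From area = ½·y·z·sin X, we get sin X = 2·area/(y·z) ≈ 0.32252.
Taking the obtuse solution, ∠X ≈ 161.18°.

∠X ≈ 161.184°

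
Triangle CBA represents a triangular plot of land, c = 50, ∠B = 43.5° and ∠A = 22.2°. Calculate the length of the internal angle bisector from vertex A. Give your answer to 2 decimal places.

t_A ≈ 42.22

The third angle is ∠C = 180° − ∠B − ∠A = 114.30°.
Law of sines: b = c·sin B/sin C ≈ 37.763.
Law of sines: a = c·sin A/sin C ≈ 20.729.
The bisector from A has length 2·c·b·cos(∠A/2)/(c+b) ≈ 42.224.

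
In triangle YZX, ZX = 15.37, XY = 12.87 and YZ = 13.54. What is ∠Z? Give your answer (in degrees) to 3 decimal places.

∠Z ≈ 52.404°

By the law of cosines, cos Z = (YZ² + ZX² − XY²) / (2·YZ·ZX) ≈ 0.61009, so ∠Z ≈ 52.40°.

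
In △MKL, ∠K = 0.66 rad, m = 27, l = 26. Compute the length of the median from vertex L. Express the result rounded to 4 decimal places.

m_L ≈ 18.5317

By the law of cosines, k² = l² + m² − 2·l·m·cos K = 295.85, so k ≈ 17.2.
Median from L: ½√(2·m² + 2·k² − l²) ≈ 18.532.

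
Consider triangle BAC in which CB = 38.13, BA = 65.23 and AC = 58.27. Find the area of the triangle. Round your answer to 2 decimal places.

area ≈ 1100.94

Semiperimeter s = (58.27 + 38.13 + 65.23)/2 = 80.815.
Heron's formula: area = √(80.815·22.545·42.685·15.585) ≈ 1100.9.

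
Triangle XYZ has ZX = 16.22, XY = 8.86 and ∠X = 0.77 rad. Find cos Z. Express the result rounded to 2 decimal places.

cos Z ≈ 0.85

By the law of cosines, YZ² = ZX² + XY² − 2·ZX·XY·cos X = 135.25, so YZ ≈ 11.63.
Law of cosines again: cos Z = (YZ² + ZX² − XY²)/(2·YZ·ZX) ≈ 0.84778, so ∠Z ≈ 0.559 rad.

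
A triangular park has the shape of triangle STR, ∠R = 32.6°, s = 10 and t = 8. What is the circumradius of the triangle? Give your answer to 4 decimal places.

By the law of cosines, r² = s² + t² − 2·s·t·cos R = 29.208, so r ≈ 5.4044.
Area = ½·s·t·sin R ≈ 21.551.
Circumradius = r/(2 sin R) ≈ 5.0155.

5.0155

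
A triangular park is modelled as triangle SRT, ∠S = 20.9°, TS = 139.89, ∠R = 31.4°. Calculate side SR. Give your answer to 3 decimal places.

The third angle is ∠T = 180° − ∠S − ∠R = 127.70°.
Law of sines: SR = TS·sin T/sin R ≈ 212.44.

212.442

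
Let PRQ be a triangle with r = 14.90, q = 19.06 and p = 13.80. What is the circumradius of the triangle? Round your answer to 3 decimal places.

9.599

By the law of cosines, cos P = (r² + q² − p²) / (2·r·q) ≈ 0.69518, so ∠P ≈ 45.96°.
Circumradius = p/(2 sin P) ≈ 9.5988.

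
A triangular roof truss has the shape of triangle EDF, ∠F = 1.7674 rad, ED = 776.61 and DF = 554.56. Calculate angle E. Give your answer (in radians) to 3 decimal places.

Law of sines: sin E = DF·sin F/ED ≈ 0.70032.
Since ED ≥ DF, only the acute value applies: ∠E ≈ 0.7758 rad.
Then ∠D = π − ∠F − ∠E ≈ 0.5983 rad.

∠E ≈ 0.776 rad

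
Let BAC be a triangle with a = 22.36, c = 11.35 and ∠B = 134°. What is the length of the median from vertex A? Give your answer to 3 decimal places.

m_A ≈ 20.739

By the law of cosines, b² = a² + c² − 2·a·c·cos B = 981.38, so b ≈ 31.327.
Median from A: ½√(2·c² + 2·b² − a²) ≈ 20.739.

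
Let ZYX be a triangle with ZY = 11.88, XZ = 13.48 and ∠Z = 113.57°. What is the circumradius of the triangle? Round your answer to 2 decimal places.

By the law of cosines, YX² = XZ² + ZY² − 2·XZ·ZY·cos Z = 450.92, so YX ≈ 21.235.
Area = ½·XZ·ZY·sin Z ≈ 73.391.
Circumradius = YX/(2 sin Z) ≈ 11.584.

11.58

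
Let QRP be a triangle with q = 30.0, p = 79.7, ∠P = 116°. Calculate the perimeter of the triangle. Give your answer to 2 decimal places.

Law of sines: sin Q = q·sin P/p ≈ 0.33832.
Since p ≥ q, only the acute value applies: ∠Q ≈ 19.77°.
Then ∠R = 180° − ∠P − ∠Q ≈ 44.23°.
Law of sines gives r = p·sin R/sin P ≈ 61.849.
Semiperimeter s = (30+61.849+79.7)/2 = 85.775.
Perimeter = 30 + 61.849 + 79.7 = 171.55.

171.55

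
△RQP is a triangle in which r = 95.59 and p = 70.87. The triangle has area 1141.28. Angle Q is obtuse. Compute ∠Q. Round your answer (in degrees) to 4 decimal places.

From area = ½·p·r·sin Q, we get sin Q = 2·area/(p·r) ≈ 0.33694.
Taking the obtuse solution, ∠Q ≈ 160.31°.

160.3097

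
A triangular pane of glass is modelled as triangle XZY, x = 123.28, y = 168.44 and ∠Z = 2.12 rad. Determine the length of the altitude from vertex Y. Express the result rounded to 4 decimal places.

h_Y ≈ 105.1505

By the law of cosines, z² = y² + x² − 2·y·x·cos Z = 65249, so z ≈ 255.44.
Area = ½·y·x·sin Z ≈ 8855.8.
The altitude from Y has length 2·area/y ≈ 105.15.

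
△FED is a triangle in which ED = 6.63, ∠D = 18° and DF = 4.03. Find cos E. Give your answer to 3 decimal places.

0.914

By the law of cosines, FE² = ED² + DF² − 2·ED·DF·cos D = 9.3754, so FE ≈ 3.0619.
Law of cosines again: cos E = (FE² + ED² − DF²)/(2·FE·ED) ≈ 0.91355, so ∠E ≈ 24.00°.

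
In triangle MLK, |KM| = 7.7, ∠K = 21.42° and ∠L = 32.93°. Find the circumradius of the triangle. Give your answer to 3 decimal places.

R ≈ 7.082

The third angle is ∠M = 180° − ∠L − ∠K = 125.65°.
Law of sines: |LK| = |KM|·sin M/sin L ≈ 11.51.
Law of sines: |ML| = |KM|·sin K/sin L ≈ 5.1729.
Circumradius = |KM|/(2 sin L) ≈ 7.0822.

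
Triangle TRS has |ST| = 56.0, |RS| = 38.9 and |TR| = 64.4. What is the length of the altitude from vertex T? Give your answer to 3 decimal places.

55.627

Semiperimeter s = (38.9 + 56 + 64.4)/2 = 79.65.
Heron's formula: area = √(79.65·40.75·23.65·15.25) ≈ 1081.9.
The altitude from T has length 2·area/|RS| ≈ 55.627.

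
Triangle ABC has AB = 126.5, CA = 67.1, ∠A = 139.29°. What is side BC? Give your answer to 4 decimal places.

By the law of cosines, BC² = CA² + AB² − 2·CA·AB·cos A = 33373, so BC ≈ 182.68.

182.6829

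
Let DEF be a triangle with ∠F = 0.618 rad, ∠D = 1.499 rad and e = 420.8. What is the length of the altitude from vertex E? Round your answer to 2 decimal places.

h_E ≈ 284.59

The third angle is ∠E = π − ∠F − ∠D = 1.025 rad.
Law of sines: d = e·sin D/sin E ≈ 491.18.
Law of sines: f = e·sin F/sin E ≈ 285.33.
Area = ½·e·d·sin F ≈ 59879.
The altitude from E has length 2·area/e ≈ 284.59.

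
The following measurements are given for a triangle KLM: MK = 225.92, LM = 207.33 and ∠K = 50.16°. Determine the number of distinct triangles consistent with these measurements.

MK·sin K = 225.92·sin(50.16°) ≈ 173.5.
Since MK sin K < LM < MK (173.5 < 207.33 < 225.92), two triangles exist.

2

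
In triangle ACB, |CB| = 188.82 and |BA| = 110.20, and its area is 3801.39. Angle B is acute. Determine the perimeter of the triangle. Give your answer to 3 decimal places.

From area = ½·|CB|·|BA|·sin B, we get sin B = 2·area/(|CB|·|BA|) ≈ 0.36538.
Taking the acute solution, ∠B ≈ 21.43°.
Law of cosines then gives |AC| ≈ 95.176.
Perimeter = 188.82 + 110.2 + 95.176 = 394.2.

perimeter ≈ 394.196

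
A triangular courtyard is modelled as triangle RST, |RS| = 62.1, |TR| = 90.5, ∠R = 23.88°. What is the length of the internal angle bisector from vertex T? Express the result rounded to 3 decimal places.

By the law of cosines, |ST|² = |TR|² + |RS|² − 2·|TR|·|RS|·cos R = 1768.8, so |ST| ≈ 42.057.
Law of cosines again: cos T = (|ST|² + |TR|² − |RS|²)/(2·|ST|·|TR|) ≈ 0.80168, so ∠T ≈ 36.71°.
The bisector from T has length 2·|ST|·|TR|·cos(∠T/2)/(|ST|+|TR|) ≈ 54.505.

54.505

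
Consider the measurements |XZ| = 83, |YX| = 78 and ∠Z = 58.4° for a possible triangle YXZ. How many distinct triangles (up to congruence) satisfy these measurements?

2

|XZ|·sin Z = 83·sin(58.4°) ≈ 70.69.
Since |XZ| sin Z < |YX| < |XZ| (70.69 < 78 < 83), two triangles exist.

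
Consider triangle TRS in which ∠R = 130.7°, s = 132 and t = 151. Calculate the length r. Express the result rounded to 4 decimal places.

By the law of cosines, r² = s² + t² − 2·s·t·cos R = 66220, so r ≈ 257.33.

257.3330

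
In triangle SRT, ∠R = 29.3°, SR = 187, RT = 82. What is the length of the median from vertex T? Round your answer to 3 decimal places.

m_T ≈ 45.760

By the law of cosines, TS² = SR² + RT² − 2·SR·RT·cos R = 14948, so TS ≈ 122.26.
Median from T: ½√(2·RT² + 2·TS² − SR²) ≈ 45.76.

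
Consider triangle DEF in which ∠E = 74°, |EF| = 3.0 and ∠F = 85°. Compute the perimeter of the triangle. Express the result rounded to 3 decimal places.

perimeter ≈ 19.386

The third angle is ∠D = 180° − ∠E − ∠F = 21.00°.
Law of sines: |FD| = |EF|·sin E/sin D ≈ 8.047.
Law of sines: |DE| = |EF|·sin F/sin D ≈ 8.3394.
Semiperimeter s = (3+8.047+8.3394)/2 = 9.6932.
Perimeter = 3 + 8.047 + 8.3394 = 19.386.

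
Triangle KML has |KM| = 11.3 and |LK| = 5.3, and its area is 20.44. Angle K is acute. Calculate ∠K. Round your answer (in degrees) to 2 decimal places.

43.05

From area = ½·|LK|·|KM|·sin K, we get sin K = 2·area/(|LK|·|KM|) ≈ 0.68258.
Taking the acute solution, ∠K ≈ 43.05°.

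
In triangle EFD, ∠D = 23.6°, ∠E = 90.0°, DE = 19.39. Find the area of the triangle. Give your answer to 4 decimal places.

The third angle is ∠F = 180° − ∠D − ∠E = 66.40°.
Law of sines: FD = DE·sin E/sin F ≈ 21.16.
Law of sines: EF = DE·sin D/sin F ≈ 8.4713.
Area = ½·DE·FD·sin D ≈ 82.129.

82.1291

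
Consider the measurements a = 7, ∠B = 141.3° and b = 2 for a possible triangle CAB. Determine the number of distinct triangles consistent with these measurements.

0

a·sin B = 7·sin(141.3°) ≈ 4.377.
Since ∠B is not acute, a triangle exists only if b > a; here b ≤ a, so there is no triangle.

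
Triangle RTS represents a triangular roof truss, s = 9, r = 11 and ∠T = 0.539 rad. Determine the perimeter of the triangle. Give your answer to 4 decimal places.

By the law of cosines, t² = s² + r² − 2·s·r·cos T = 32.072, so t ≈ 5.6632.
Semiperimeter p = (11+5.6632+9)/2 = 12.832.
Perimeter = 11 + 5.6632 + 9 = 25.663.

25.6632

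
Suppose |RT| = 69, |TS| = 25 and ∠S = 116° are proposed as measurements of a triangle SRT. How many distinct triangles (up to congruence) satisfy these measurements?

1

|TS|·sin S = 25·sin(116°) ≈ 22.47.
Since ∠S is not acute, a triangle exists only if |RT| > |TS|; here |RT| > |TS|, so there is exactly one triangle.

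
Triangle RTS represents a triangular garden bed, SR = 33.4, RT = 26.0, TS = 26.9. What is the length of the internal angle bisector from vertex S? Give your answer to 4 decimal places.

By the law of cosines, cos S = (TS² + SR² − RT²) / (2·TS·SR) ≈ 0.64731, so ∠S ≈ 49.66°.
The bisector from S has length 2·TS·SR·cos(∠S/2)/(TS+SR) ≈ 27.045.

t_S ≈ 27.0448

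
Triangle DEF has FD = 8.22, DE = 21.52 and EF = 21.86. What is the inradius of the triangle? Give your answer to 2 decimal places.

Semiperimeter s = (21.86 + 8.22 + 21.52)/2 = 25.8.
Heron's formula: area = √(25.8·3.94·17.58·4.28) ≈ 87.456.
Inradius = area/s = 87.456/25.8 ≈ 3.3898.

r ≈ 3.39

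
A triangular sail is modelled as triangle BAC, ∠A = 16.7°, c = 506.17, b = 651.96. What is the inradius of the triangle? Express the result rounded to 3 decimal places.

By the law of cosines, a² = c² + b² − 2·c·b·cos A = 49092, so a ≈ 221.57.
Area = ½·c·b·sin A ≈ 47415.
Semiperimeter s = (651.96+221.57+506.17)/2 = 689.85.
Inradius = area/s = 47415/689.85 ≈ 68.732.

r ≈ 68.732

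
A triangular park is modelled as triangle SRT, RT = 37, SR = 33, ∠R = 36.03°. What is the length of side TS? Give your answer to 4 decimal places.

By the law of cosines, TS² = SR² + RT² − 2·SR·RT·cos R = 483.13, so TS ≈ 21.98.

21.9803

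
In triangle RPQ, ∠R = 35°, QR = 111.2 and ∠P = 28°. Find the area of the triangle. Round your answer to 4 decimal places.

The third angle is ∠Q = 180° − ∠R − ∠P = 117.00°.
Law of sines: PQ = QR·sin R/sin P ≈ 135.86.
Law of sines: RP = QR·sin Q/sin P ≈ 211.05.
Area = ½·QR·PQ·sin Q ≈ 6730.4.

6730.4248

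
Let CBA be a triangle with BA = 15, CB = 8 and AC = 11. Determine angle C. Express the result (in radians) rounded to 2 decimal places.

∠C ≈ 1.80 rad

By the law of cosines, cos C = (AC² + CB² − BA²) / (2·AC·CB) ≈ -0.22727, so ∠C ≈ 1.800 rad.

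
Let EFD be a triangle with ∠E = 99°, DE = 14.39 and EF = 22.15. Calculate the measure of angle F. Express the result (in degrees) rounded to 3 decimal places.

By the law of cosines, FD² = DE² + EF² − 2·DE·EF·cos E = 797.42, so FD ≈ 28.239.
Law of cosines again: cos F = (EF² + FD² − DE²)/(2·EF·FD) ≈ 0.86410, so ∠F ≈ 30.22°.

∠F ≈ 30.219°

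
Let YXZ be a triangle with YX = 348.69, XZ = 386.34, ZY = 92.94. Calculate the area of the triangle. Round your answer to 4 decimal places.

Semiperimeter s = (386.34 + 92.94 + 348.69)/2 = 413.99.
Heron's formula: area = √(413.99·27.645·321.05·65.295) ≈ 15489.

area ≈ 15489.0049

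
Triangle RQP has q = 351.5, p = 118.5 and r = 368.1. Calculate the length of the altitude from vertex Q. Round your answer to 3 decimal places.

h_Q ≈ 118.462

Semiperimeter s = (368.1 + 351.5 + 118.5)/2 = 419.05.
Heron's formula: area = √(419.05·50.95·67.55·300.55) ≈ 20820.
The altitude from Q has length 2·area/q ≈ 118.46.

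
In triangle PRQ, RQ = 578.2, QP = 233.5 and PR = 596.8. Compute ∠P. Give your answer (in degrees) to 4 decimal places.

By the law of cosines, cos P = (QP² + PR² − RQ²) / (2·QP·PR) ≈ 0.27404, so ∠P ≈ 74.10°.

74.0950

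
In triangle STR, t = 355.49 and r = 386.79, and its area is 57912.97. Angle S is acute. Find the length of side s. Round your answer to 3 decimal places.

From area = ½·t·r·sin S, we get sin S = 2·area/(t·r) ≈ 0.84237.
Taking the acute solution, ∠S ≈ 1.002 rad.
Law of cosines then gives s ≈ 357.47.

357.467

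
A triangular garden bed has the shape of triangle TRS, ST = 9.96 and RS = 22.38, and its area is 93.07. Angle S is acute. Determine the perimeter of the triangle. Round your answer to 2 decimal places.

From area = ½·RS·ST·sin S, we get sin S = 2·area/(RS·ST) ≈ 0.83507.
Taking the acute solution, ∠S ≈ 56.62°.
Law of cosines then gives TR ≈ 18.836.
Perimeter = 22.38 + 9.96 + 18.836 = 51.176.

perimeter ≈ 51.18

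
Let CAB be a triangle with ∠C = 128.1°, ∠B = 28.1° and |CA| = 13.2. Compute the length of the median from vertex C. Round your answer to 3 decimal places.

The third angle is ∠A = 180° − ∠B − ∠C = 23.80°.
Law of sines: |AB| = |CA|·sin C/sin B ≈ 22.054.
Law of sines: |BC| = |CA|·sin A/sin B ≈ 11.309.
Median from C: ½√(2·|BC|² + 2·|CA|² − |AB|²) ≈ 5.4294.

m_C ≈ 5.429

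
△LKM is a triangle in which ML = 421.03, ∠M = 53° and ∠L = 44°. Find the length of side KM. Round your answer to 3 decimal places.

294.668

The third angle is ∠K = 180° − ∠M − ∠L = 83.00°.
Law of sines: KM = ML·sin L/sin K ≈ 294.67.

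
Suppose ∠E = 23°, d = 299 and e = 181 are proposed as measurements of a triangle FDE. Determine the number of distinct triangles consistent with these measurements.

2

d·sin E = 299·sin(23°) ≈ 116.8.
Since d sin E < e < d (116.8 < 181 < 299), two triangles exist.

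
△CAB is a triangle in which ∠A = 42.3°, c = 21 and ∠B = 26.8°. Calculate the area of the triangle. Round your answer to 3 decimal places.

The third angle is ∠C = 180° − ∠A − ∠B = 110.90°.
Law of sines: a = c·sin A/sin C ≈ 15.129.
Law of sines: b = c·sin B/sin C ≈ 10.135.
Area = ½·c·a·sin B ≈ 71.622.

area ≈ 71.622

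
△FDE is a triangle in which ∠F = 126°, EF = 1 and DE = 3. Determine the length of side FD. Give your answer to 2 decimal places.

2.30

Law of sines: sin D = EF·sin F/DE ≈ 0.26967.
Since DE ≥ EF, only the acute value applies: ∠D ≈ 15.64°.
Then ∠E = 180° − ∠F − ∠D ≈ 38.36°.
Law of sines gives FD = DE·sin E/sin F ≈ 2.3011.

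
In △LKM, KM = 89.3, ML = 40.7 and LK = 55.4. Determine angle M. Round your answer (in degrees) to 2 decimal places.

25.48

By the law of cosines, cos M = (KM² + ML² − LK²) / (2·KM·ML) ≈ 0.90271, so ∠M ≈ 25.48°.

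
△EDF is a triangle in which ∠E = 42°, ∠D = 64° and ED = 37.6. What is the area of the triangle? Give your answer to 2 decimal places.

The third angle is ∠F = 180° − ∠E − ∠D = 74.00°.
Law of sines: DF = ED·sin E/sin F ≈ 26.173.
Law of sines: FE = ED·sin D/sin F ≈ 35.157.
Area = ½·ED·DF·sin D ≈ 442.26.

area ≈ 442.26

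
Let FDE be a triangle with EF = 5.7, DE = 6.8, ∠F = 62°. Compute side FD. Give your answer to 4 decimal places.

Law of sines: sin D = EF·sin F/DE ≈ 0.74012.
Since DE ≥ EF, only the acute value applies: ∠D ≈ 47.74°.
Then ∠E = 180° − ∠F − ∠D ≈ 70.26°.
Law of sines gives FD = DE·sin E/sin F ≈ 7.2488.

7.2488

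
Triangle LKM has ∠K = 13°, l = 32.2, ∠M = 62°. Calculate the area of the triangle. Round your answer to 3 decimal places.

The third angle is ∠L = 180° − ∠K − ∠M = 105.00°.
Law of sines: k = l·sin K/sin L ≈ 7.4989.
Law of sines: m = l·sin M/sin L ≈ 29.434.
Area = ½·l·k·sin M ≈ 106.6.

area ≈ 106.601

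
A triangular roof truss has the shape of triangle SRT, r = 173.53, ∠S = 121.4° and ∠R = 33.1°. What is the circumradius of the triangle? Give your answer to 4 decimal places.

158.8806

The third angle is ∠T = 180° − ∠S − ∠R = 25.50°.
Law of sines: s = r·sin S/sin R ≈ 271.23.
Law of sines: t = r·sin T/sin R ≈ 136.8.
Circumradius = r/(2 sin R) ≈ 158.88.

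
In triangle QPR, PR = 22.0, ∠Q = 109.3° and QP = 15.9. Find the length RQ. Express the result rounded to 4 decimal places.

Law of sines: sin R = QP·sin Q/PR ≈ 0.68211.
Since PR ≥ QP, only the acute value applies: ∠R ≈ 43.01°.
Then ∠P = 180° − ∠Q − ∠R ≈ 27.69°.
Law of sines gives RQ = PR·sin P/sin Q ≈ 10.832.

10.8323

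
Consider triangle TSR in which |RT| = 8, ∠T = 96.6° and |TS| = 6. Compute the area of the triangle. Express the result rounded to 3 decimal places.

area ≈ 23.841

Area = ½·|RT|·|TS|·sin T ≈ 23.841.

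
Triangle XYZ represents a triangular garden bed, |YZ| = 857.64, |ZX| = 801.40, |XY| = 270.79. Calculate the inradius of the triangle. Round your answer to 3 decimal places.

Semiperimeter s = (857.64 + 801.4 + 270.79)/2 = 964.91.
Heron's formula: area = √(964.91·107.27·163.51·694.12) ≈ 1.0839e+05.
Inradius = area/s = 1.0839e+05/964.91 ≈ 112.33.

r ≈ 112.332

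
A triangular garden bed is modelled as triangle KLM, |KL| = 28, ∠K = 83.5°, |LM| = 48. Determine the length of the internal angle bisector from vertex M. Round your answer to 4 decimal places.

t_M ≈ 42.8309

Law of sines: sin M = |KL|·sin K/|LM| ≈ 0.57958.
Since |LM| ≥ |KL|, only the acute value applies: ∠M ≈ 35.42°.
Then ∠L = 180° − ∠K − ∠M ≈ 61.08°.
Law of sines gives |MK| = |LM|·sin L/sin K ≈ 42.286.
The bisector from M has length 2·|LM|·|MK|·cos(∠M/2)/(|LM|+|MK|) ≈ 42.831.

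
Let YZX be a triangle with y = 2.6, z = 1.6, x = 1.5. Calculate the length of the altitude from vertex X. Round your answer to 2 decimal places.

h_X ≈ 1.46

Semiperimeter s = (2.6 + 1.6 + 1.5)/2 = 2.85.
Heron's formula: area = √(2.85·0.25·1.25·1.35) ≈ 1.0965.
The altitude from X has length 2·area/x ≈ 1.462.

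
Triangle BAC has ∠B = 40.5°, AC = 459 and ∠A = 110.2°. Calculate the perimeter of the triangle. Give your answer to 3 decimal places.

1468.157

The third angle is ∠C = 180° − ∠B − ∠A = 29.30°.
Law of sines: CB = AC·sin A/sin B ≈ 663.28.
Law of sines: BA = AC·sin C/sin B ≈ 345.87.
Semiperimeter s = (459+663.28+345.87)/2 = 734.08.
Perimeter = 459 + 663.28 + 345.87 = 1468.2.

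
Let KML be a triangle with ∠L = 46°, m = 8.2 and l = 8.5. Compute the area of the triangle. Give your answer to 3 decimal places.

Law of sines: sin M = m·sin L/l ≈ 0.69395.
Since l ≥ m, only the acute value applies: ∠M ≈ 43.94°.
Then ∠K = 180° − ∠L − ∠M ≈ 90.06°.
Law of sines gives k = l·sin K/sin L ≈ 11.816.
Area = ½·l·m·sin K ≈ 34.85.

area ≈ 34.850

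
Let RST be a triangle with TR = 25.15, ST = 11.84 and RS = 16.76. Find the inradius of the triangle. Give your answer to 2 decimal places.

Semiperimeter s = (11.84 + 25.15 + 16.76)/2 = 26.875.
Heron's formula: area = √(26.875·15.035·1.725·10.115) ≈ 83.966.
Inradius = area/s = 83.966/26.875 ≈ 3.1243.

3.12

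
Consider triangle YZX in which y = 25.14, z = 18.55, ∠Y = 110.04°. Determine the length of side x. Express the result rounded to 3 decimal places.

Law of sines: sin Z = z·sin Y/y ≈ 0.69319.
Since y ≥ z, only the acute value applies: ∠Z ≈ 43.88°.
Then ∠X = 180° − ∠Y − ∠Z ≈ 26.08°.
Law of sines gives x = y·sin X/sin Y ≈ 11.763.

11.763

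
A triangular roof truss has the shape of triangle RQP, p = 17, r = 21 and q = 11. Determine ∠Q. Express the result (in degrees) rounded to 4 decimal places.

31.4670

By the law of cosines, cos Q = (p² + r² − q²) / (2·p·r) ≈ 0.85294, so ∠Q ≈ 31.47°.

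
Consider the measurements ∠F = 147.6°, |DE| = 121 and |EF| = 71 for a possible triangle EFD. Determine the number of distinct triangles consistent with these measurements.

1

|EF|·sin F = 71·sin(147.6°) ≈ 38.04.
Since ∠F is not acute, a triangle exists only if |DE| > |EF|; here |DE| > |EF|, so there is exactly one triangle.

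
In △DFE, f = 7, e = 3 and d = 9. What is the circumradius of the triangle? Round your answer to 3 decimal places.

5.378

By the law of cosines, cos D = (f² + e² − d²) / (2·f·e) ≈ -0.54762, so ∠D ≈ 123.20°.
Circumradius = d/(2 sin D) ≈ 5.3781.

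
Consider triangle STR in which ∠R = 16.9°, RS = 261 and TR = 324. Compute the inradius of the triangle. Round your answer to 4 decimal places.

35.5669

By the law of cosines, ST² = TR² + RS² − 2·TR·RS·cos R = 11273, so ST ≈ 106.17.
Area = ½·TR·RS·sin R ≈ 12291.
Semiperimeter s = (324+261+106.17)/2 = 345.59.
Inradius = area/s = 12291/345.59 ≈ 35.567.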